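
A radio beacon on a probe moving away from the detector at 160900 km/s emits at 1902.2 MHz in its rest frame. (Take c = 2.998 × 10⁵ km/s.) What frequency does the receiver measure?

β = v/c = 160900/299800 = 0.5367.
Relativistic Doppler for frequency: f' = f₀ · √((1 − β)/(1 + β)).
f' = 1902.2 × √(0.4633/1.5367) = 1902.2 × 0.54909 ≈ 1044.5 MHz.

1044.5 MHz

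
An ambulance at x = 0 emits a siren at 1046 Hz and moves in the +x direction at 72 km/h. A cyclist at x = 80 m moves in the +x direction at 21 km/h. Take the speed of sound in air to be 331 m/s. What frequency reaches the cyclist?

1094 Hz

72 km/h = 20 m/s; 21 km/h = 5.833 m/s.
The observer lies on the +x side, so the source is heading toward the observer and the observer is heading away from the source.
General Doppler shift: f' = f · (v − v_o)/(v − v_s).
f' = 1046 × (331 − 5.833)/(331 − 20) = 1046 × 325.17/311 ≈ 1094 Hz.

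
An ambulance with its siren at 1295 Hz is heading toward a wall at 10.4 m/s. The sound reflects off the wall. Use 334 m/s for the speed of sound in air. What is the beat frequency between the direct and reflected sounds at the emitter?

The wall receives the sound from a moving source: f₁ = f₀ · v/(v − v_e) = 1295 × 334/323.6 ≈ 1336.6 Hz.
On the return leg the ambulance is a moving observer: f₂ = f₁ · (v + v_e)/v = 1336.6 × 344.4/334 ≈ 1378.2 Hz.
Beat against the emitted tone: |f₂ − f₀| = 2v_e·f₀/(v − v_e) = 2 × 10.4 × 1295/323.6 ≈ 83 Hz.

83 Hz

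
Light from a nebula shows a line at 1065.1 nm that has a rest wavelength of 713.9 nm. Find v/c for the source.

λ'/λ₀ = 1.4919 > 1 (redshift), so the source is receding.
λ'/λ₀ = √((1 + β)/(1 − β)) for a receding source ⇒ β = (r² − 1)/(r² + 1) with r = λ'/λ₀.
β = (2.2259 − 1)/(2.2259 + 1) ≈ 0.380.

0.380c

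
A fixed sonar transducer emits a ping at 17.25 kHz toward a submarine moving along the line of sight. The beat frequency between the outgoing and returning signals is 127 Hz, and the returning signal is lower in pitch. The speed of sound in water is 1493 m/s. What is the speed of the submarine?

5.5 m/s

Double Doppler shift off a moving reflector: f₂ = f₀ · (v + u)/(v − u) (u > 0 toward emitter).
Returning signal is lower, so f₂ = f₀ − Δf = 17250 − 127 = 17123 Hz.
Rearranging, u = v · (f₂ − f₀)/(f₂ + f₀) = 1493 × -127/34373 ≈ -5.5 m/s.
So the submarine is moving at 5.5 m/s away from the emitter.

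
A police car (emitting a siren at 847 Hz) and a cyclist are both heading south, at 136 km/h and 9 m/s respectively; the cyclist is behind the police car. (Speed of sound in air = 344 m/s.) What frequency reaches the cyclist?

783 Hz

136 km/h = 37.78 m/s.
The cyclist is behind, so the police car is moving away from it while the cyclist is moving toward the police car.
Both move, so f' = f · (v + v_o)/(v + v_s).
f' = 847 × (344 + 9)/(344 + 37.78) = 847 × 353/381.78 ≈ 783 Hz.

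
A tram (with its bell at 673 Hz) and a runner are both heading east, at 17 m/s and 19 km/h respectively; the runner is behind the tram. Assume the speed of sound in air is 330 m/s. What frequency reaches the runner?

650 Hz

19 km/h = 5.278 m/s.
The runner is behind, so the tram is moving away from it while the runner is moving toward the tram.
With source receding and observer approaching, f' = f · (v + v_o)/(v + v_s).
f' = 673 × (330 + 5.278)/(330 + 17) = 673 × 335.28/347 ≈ 650 Hz.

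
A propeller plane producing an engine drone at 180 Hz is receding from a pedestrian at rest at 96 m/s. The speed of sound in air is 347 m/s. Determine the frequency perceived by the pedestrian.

141 Hz

With the source moving away from a stationary observer, f' = f · v/(v + v_s).
f' = 180 × 347/(347 + 96) = 180 × 347/443 ≈ 141 Hz.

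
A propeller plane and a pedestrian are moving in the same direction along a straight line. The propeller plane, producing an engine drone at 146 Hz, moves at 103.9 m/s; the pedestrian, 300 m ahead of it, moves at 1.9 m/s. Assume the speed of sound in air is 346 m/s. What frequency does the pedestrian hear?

The pedestrian is ahead, so the propeller plane is moving toward it while the pedestrian is moving away from the propeller plane.
Both move, so f' = f · (v − v_o)/(v − v_s).
f' = 146 × (346 − 1.9)/(346 − 103.9) = 146 × 344.1/242.1 ≈ 208 Hz.

208 Hz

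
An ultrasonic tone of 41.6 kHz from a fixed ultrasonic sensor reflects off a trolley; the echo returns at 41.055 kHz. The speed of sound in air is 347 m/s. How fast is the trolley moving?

Double Doppler shift off a moving reflector: f₂ = f₀ · (v + u)/(v − u) (u > 0 toward emitter).
Rearranging, u = v · (f₂ − f₀)/(f₂ + f₀) = 347 × -0.545/82.655 ≈ -2.29 m/s.
So the trolley is moving at 2.29 m/s away from the emitter.

2.29 m/s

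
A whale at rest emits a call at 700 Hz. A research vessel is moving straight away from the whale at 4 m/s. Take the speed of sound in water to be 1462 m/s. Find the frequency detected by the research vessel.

Moving observer, stationary source: f' = f · (v − v_o)/v.
f' = 700 × (1462 − 4)/1462 = 700 × 1458/1462 ≈ 698 Hz.

698 Hz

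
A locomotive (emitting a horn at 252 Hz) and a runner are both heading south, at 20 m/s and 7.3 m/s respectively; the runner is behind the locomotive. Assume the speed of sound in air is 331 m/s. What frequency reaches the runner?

243 Hz

The runner is behind, so the locomotive is moving away from it while the runner is moving toward the locomotive.
Both move, so f' = f · (v + v_o)/(v + v_s).
f' = 252 × (331 + 7.3)/(331 + 20) = 252 × 338.3/351 ≈ 243 Hz.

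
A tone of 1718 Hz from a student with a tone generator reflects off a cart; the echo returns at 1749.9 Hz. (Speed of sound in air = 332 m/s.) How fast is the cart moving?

3.1 m/s

Double Doppler shift off a moving reflector: f₂ = f₀ · (v + u)/(v − u) (u > 0 toward emitter).
Rearranging, u = v · (f₂ − f₀)/(f₂ + f₀) = 332 × 31.9/3467.9 ≈ 3.1 m/s.
So the cart is moving at 3.1 m/s toward the emitter.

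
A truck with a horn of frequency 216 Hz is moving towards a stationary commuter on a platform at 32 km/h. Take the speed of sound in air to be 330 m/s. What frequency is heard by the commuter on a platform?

222 Hz

32 km/h = 8.889 m/s.
Moving source, stationary observer: f' = f · v/(v − v_s) since the source is approaching.
f' = 216 × 330/(330 − 8.889) = 216 × 330/321.1 ≈ 222 Hz.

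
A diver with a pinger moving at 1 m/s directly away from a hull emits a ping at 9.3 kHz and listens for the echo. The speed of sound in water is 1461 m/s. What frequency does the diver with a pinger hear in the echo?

9.29 kHz

The hull receives the sound from a moving source: f₁ = f₀ · v/(v + v_e) = 9.3 × 1461/1462 ≈ 9.29 kHz.
On the return leg the diver with a pinger is a moving observer: f₂ = f₁ · (v − v_e)/v = 9.29 × 1460/1461 ≈ 9.29 kHz.
Equivalently f₂ = f₀ · (v − v_e)/(v + v_e).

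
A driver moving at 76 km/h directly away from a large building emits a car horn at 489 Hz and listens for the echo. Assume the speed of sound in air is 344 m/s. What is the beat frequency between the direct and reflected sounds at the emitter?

76 km/h = 21.11 m/s.
The large building receives the sound from a moving source: f₁ = f₀ · v/(v + v_e) = 489 × 344/365.11 ≈ 460.7 Hz.
On the return leg the driver is a moving observer: f₂ = f₁ · (v − v_e)/v = 460.7 × 322.89/344 ≈ 432.5 Hz.
Equivalently f₂ = f₀ · (v − v_e)/(v + v_e).
Beat against the emitted tone: |f₂ − f₀| = 2v_e·f₀/(v + v_e) = 2 × 21.11 × 489/365.11 ≈ 56.5 Hz.

56.5 Hz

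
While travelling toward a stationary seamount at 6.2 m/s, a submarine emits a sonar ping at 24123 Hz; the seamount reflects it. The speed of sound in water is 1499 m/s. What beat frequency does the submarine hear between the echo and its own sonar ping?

The seamount receives the sound from a moving source: f₁ = f₀ · v/(v − v_e) = 24123 × 1499/1492.8 ≈ 24223 Hz.
On the return leg the submarine is a moving observer: f₂ = f₁ · (v + v_e)/v = 24223 × 1505.2/1499 ≈ 24323 Hz.
Beat against the emitted tone: |f₂ − f₀| = 2v_e·f₀/(v − v_e) = 2 × 6.2 × 24123/1492.8 ≈ 200 Hz.

200 Hz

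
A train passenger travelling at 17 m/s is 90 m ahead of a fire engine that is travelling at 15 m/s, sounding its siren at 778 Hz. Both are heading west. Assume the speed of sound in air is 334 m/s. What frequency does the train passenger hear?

The train passenger is ahead, so the fire engine is moving toward it while the train passenger is moving away from the fire engine.
With source approaching and observer receding, f' = f · (v − v_o)/(v − v_s).
f' = 778 × (334 − 17)/(334 − 15) = 778 × 317/319 ≈ 773 Hz.

773 Hz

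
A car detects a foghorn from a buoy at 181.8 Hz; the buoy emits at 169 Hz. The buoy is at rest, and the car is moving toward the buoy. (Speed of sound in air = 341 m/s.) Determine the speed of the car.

26 m/s

f' = f · (v + v_o)/v ⇒ v_o = v · |f'/f − 1|.
v_o = 341 × |181.8/169 − 1| = 341 × 0.07574 ≈ 26 m/s.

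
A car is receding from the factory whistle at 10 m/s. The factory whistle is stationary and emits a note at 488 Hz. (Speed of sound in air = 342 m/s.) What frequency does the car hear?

Moving observer, stationary source: f' = f · (v − v_o)/v.
f' = 488 × (342 − 10)/342 = 488 × 332/342 ≈ 474 Hz.

474 Hz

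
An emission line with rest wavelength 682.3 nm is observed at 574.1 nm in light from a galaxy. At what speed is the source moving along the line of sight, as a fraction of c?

0.171

λ'/λ₀ = 0.8414 < 1 (blueshift), so the source is approaching.
λ'/λ₀ = √((1 − β)/(1 + β)) for an approaching source ⇒ β = (1 − r²)/(1 + r²) with r = λ'/λ₀.
β = (1 − 0.7080)/(1 + 0.7080) ≈ 0.171.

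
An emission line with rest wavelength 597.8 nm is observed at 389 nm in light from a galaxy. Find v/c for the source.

λ'/λ₀ = 0.6507 < 1 (blueshift), so the source is approaching.
λ'/λ₀ = √((1 − β)/(1 + β)) for an approaching source ⇒ β = (1 − r²)/(1 + r²) with r = λ'/λ₀.
β = (1 − 0.4234)/(1 + 0.4234) ≈ 0.405.

0.405c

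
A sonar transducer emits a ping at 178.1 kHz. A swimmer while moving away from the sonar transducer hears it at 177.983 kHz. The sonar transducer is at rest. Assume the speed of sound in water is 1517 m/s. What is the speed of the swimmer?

1.00 m/s

f' = f · (v − v_o)/v ⇒ v_o = v · |f'/f − 1|.
v_o = 1517 × |177.983/178.1 − 1| = 1517 × 0.0006569 ≈ 1.00 m/s.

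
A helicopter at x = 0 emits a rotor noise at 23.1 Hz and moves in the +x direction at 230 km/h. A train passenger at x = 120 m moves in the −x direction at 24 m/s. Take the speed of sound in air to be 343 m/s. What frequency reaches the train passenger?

230 km/h = 63.89 m/s.
The observer lies on the +x side, so the source is heading toward the observer and the observer is heading toward the source.
General Doppler shift: f' = f · (v + v_o)/(v − v_s).
f' = 23.1 × (343 + 24)/(343 − 63.89) = 23.1 × 367/279.11 ≈ 30.4 Hz.

30.4 Hz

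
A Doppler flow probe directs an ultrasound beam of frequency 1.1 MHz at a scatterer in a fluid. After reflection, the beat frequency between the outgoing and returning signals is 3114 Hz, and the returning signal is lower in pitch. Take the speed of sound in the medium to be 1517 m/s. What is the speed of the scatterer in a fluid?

Double Doppler shift off a moving reflector: f₂ = f₀ · (v + u)/(v − u) (u > 0 toward emitter).
Returning signal is lower, so f₂ = f₀ − Δf = 1100000 − 3114 = 1096886 Hz.
Rearranging, u = v · (f₂ − f₀)/(f₂ + f₀) = 1517 × -3114/2196886 ≈ -2.15 m/s.
So the scatterer in a fluid is moving at 2.15 m/s away from the emitter.

2.15 m/s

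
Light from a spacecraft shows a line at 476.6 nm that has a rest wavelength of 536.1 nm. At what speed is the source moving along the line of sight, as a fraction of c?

λ'/λ₀ = 0.8890 < 1 (blueshift), so the source is approaching.
λ'/λ₀ = √((1 − β)/(1 + β)) for an approaching source ⇒ β = (1 − r²)/(1 + r²) with r = λ'/λ₀.
β = (1 − 0.7903)/(1 + 0.7903) ≈ 0.117.

0.117c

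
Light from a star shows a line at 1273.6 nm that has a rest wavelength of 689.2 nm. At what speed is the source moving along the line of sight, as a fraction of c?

λ'/λ₀ = 1.8479 > 1 (redshift), so the source is receding.
λ'/λ₀ = √((1 + β)/(1 − β)) for a receding source ⇒ β = (r² − 1)/(r² + 1) with r = λ'/λ₀.
β = (3.4149 − 1)/(3.4149 + 1) ≈ 0.547.

0.547c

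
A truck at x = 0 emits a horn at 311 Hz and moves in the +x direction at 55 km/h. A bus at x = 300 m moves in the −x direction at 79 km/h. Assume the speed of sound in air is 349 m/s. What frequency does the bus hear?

55 km/h = 15.28 m/s; 79 km/h = 21.94 m/s.
The observer lies on the +x side, so the source is heading toward the observer and the observer is heading toward the source.
Both move, so f' = f · (v + v_o)/(v − v_s).
f' = 311 × (349 + 21.94)/(349 − 15.28) = 311 × 370.94/333.72 ≈ 346 Hz.

346 Hz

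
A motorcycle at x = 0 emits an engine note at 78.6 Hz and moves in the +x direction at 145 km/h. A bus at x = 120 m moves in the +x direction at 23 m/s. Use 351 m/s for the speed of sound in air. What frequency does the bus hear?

83 Hz

145 km/h = 40.28 m/s.
The observer lies on the +x side, so the source is heading toward the observer and the observer is heading away from the source.
With source approaching and observer receding, f' = f · (v − v_o)/(v − v_s).
f' = 78.6 × (351 − 23)/(351 − 40.28) = 78.6 × 328/310.72 ≈ 83 Hz.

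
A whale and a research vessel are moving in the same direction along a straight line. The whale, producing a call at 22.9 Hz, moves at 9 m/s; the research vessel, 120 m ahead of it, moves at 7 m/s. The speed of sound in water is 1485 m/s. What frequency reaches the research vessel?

22.9 Hz

The research vessel is ahead, so the whale is moving toward it while the research vessel is moving away from the whale.
With source approaching and observer receding, f' = f · (v − v_o)/(v − v_s).
f' = 22.9 × (1485 − 7)/(1485 − 9) = 22.9 × 1478/1476 ≈ 22.9 Hz.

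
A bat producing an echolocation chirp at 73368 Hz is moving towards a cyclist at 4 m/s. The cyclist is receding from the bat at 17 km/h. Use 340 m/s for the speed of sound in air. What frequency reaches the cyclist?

17 km/h = 4.722 m/s.
Both move, so f' = f · (v − v_o)/(v − v_s).
f' = 73368 × (340 − 4.722)/(340 − 4) = 73368 × 335.28/336 ≈ 73210 Hz.

73210 Hz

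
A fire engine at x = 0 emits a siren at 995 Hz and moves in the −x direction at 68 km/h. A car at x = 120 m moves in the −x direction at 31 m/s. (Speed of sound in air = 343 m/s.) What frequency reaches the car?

68 km/h = 18.89 m/s.
The observer lies on the +x side, so the source is heading away from the observer and the observer is heading toward the source.
With source receding and observer approaching, f' = f · (v + v_o)/(v + v_s).
f' = 995 × (343 + 31)/(343 + 18.89) = 995 × 374/361.89 ≈ 1028 Hz.

1028 Hz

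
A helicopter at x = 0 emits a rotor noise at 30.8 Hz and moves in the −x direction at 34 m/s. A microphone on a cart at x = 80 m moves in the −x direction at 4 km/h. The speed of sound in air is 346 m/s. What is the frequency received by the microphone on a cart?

4 km/h = 1.111 m/s.
The observer lies on the +x side, so the source is heading away from the observer and the observer is heading toward the source.
Both move, so f' = f · (v + v_o)/(v + v_s).
f' = 30.8 × (346 + 1.111)/(346 + 34) = 30.8 × 347.11/380 ≈ 28.1 Hz.

28.1 Hz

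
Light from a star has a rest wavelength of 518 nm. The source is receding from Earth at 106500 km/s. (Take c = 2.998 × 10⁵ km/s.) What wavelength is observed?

751.0 nm

β = v/c = 106500/299800 = 0.3552.
Relativistic Doppler for wavelength: λ' = λ₀ · √((1 + β)/(1 − β)).
λ' = 518 × √(1.3552/0.6448) = 518 × 1.44980 ≈ 751.0 nm.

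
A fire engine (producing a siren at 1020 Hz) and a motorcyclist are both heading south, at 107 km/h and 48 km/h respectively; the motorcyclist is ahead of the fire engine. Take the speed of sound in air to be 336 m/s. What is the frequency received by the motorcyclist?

107 km/h = 29.72 m/s; 48 km/h = 13.33 m/s.
The motorcyclist is ahead, so the fire engine is moving toward it while the motorcyclist is moving away from the fire engine.
Both move, so f' = f · (v − v_o)/(v − v_s).
f' = 1020 × (336 − 13.33)/(336 − 29.72) = 1020 × 322.67/306.28 ≈ 1075 Hz.

1075 Hz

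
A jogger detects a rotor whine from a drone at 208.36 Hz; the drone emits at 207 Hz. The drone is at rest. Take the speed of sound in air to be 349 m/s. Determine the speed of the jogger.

f' > f, so the jogger is approaching.
f' = f · (v + v_o)/v ⇒ v_o = v · |f'/f − 1|.
v_o = 349 × |208.36/207 − 1| = 349 × 0.00657 ≈ 2.29 m/s.

2.29 m/s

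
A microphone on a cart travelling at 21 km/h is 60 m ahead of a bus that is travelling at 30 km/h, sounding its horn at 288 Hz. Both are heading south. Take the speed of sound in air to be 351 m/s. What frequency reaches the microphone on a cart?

290 Hz

30 km/h = 8.333 m/s; 21 km/h = 5.833 m/s.
The microphone on a cart is ahead, so the bus is moving toward it while the microphone on a cart is moving away from the bus.
With source approaching and observer receding, f' = f · (v − v_o)/(v − v_s).
f' = 288 × (351 − 5.833)/(351 − 8.333) = 288 × 345.17/342.67 ≈ 290 Hz.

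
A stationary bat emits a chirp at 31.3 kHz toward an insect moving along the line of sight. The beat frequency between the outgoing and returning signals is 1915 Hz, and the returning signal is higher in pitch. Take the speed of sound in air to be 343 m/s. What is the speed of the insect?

10.2 m/s

Double Doppler shift off a moving reflector: f₂ = f₀ · (v + u)/(v − u) (u > 0 toward emitter).
Returning signal is higher, so f₂ = f₀ + Δf = 31300 + 1915 = 33215 Hz.
Rearranging, u = v · (f₂ − f₀)/(f₂ + f₀) = 343 × 1915/64515 ≈ 10.2 m/s.
So the insect is moving at 10.2 m/s toward the emitter.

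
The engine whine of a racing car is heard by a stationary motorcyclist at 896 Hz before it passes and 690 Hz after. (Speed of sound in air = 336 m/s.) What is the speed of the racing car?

44 m/s

f₁/f₂ = (v + v_s)/(v − v_s), so v_s = v · (f₁ − f₂)/(f₁ + f₂).
v_s = 336 × (896 − 690)/(896 + 690) = 336 × 206/1586 ≈ 44 m/s.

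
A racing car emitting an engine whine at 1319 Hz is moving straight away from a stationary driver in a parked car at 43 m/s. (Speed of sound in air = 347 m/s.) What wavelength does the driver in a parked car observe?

29.6 cm

Only the source moves, away from the listener, so f' = f · v/(v + v_s).
f' = 1319 × 347/(347 + 43) ≈ 1174 Hz.
λ' = v/f' = 347/1173.57 ≈ 29.6 cm.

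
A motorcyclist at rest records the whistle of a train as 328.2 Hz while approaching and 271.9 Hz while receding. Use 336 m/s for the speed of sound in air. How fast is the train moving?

f₁/f₂ = (v + v_s)/(v − v_s), so v_s = v · (f₁ − f₂)/(f₁ + f₂).
v_s = 336 × (328.2 − 271.9)/(328.2 + 271.9) = 336 × 56.3/600.1 ≈ 32 m/s.

32 m/s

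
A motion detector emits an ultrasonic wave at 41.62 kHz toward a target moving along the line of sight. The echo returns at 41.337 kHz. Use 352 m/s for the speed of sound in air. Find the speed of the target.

1.20 m/s

Double Doppler shift off a moving reflector: f₂ = f₀ · (v + u)/(v − u) (u > 0 toward emitter).
Rearranging, u = v · (f₂ − f₀)/(f₂ + f₀) = 352 × -0.283/82.957 ≈ -1.20 m/s.
So the target is moving at 1.20 m/s away from the emitter.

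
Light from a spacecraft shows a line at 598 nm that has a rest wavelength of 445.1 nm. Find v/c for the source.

0.287c

λ'/λ₀ = 1.3435 > 1 (redshift), so the source is receding.
λ'/λ₀ = √((1 + β)/(1 − β)) for a receding source ⇒ β = (r² − 1)/(r² + 1) with r = λ'/λ₀.
β = (1.8050 − 1)/(1.8050 + 1) ≈ 0.287.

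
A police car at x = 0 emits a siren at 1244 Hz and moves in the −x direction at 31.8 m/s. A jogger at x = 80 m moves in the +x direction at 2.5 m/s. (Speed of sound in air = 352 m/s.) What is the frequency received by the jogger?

1133 Hz

The observer lies on the +x side, so the source is heading away from the observer and the observer is heading away from the source.
With source receding and observer receding, f' = f · (v − v_o)/(v + v_s).
f' = 1244 × (352 − 2.5)/(352 + 31.8) = 1244 × 349.5/383.8 ≈ 1133 Hz.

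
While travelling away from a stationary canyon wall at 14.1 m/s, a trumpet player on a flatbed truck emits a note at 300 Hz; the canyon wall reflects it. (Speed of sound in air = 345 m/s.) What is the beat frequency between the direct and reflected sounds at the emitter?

23.6 Hz

The canyon wall receives the sound from a moving source: f₁ = f₀ · v/(v + v_e) = 300 × 345/359.1 ≈ 288.2 Hz.
On the return leg the trumpet player on a flatbed truck is a moving observer: f₂ = f₁ · (v − v_e)/v = 288.2 × 330.9/345 ≈ 276.4 Hz.
Beat against the emitted tone: |f₂ − f₀| = 2v_e·f₀/(v + v_e) = 2 × 14.1 × 300/359.1 ≈ 23.6 Hz.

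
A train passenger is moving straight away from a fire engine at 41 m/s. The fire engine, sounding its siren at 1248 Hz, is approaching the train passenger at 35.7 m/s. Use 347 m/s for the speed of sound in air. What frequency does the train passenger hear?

With source approaching and observer receding, f' = f · (v − v_o)/(v − v_s).
f' = 1248 × (347 − 41)/(347 − 35.7) = 1248 × 306/311.3 ≈ 1227 Hz.

1227 Hz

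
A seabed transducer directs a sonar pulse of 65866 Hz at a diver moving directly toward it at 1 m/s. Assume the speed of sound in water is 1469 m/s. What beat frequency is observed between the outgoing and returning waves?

90 Hz

The diver first receives the wave as a moving observer: f₁ = f₀ · (v + u)/v = 65866 × (1469 + 1)/1469 ≈ 65910.8 Hz.
The reflection then acts as a moving source: f₂ = f₁ · v/(v − u) ≈ 65955.7 Hz.
Beat frequency: |f₂ − f₀| = 2u·f₀/(v − u) = 2 × 1 × 65866/1468 ≈ 90 Hz.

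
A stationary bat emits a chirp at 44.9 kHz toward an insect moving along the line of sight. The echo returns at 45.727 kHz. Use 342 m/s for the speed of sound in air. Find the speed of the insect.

3.1 m/s

Double Doppler shift off a moving reflector: f₂ = f₀ · (v + u)/(v − u) (u > 0 toward emitter).
Rearranging, u = v · (f₂ − f₀)/(f₂ + f₀) = 342 × 0.827/90.627 ≈ 3.1 m/s.
So the insect is moving at 3.1 m/s toward the emitter.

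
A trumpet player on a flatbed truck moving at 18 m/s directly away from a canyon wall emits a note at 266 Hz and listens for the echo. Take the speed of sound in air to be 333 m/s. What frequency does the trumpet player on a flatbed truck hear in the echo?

The canyon wall receives the sound from a moving source: f₁ = f₀ · v/(v + v_e) = 266 × 333/351 ≈ 252 Hz.
On the return leg the trumpet player on a flatbed truck is a moving observer: f₂ = f₁ · (v − v_e)/v = 252 × 315/333 ≈ 239 Hz.
Equivalently f₂ = f₀ · (v − v_e)/(v + v_e).

239 Hz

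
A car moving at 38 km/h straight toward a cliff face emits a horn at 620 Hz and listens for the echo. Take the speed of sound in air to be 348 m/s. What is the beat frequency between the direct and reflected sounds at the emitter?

38.8 Hz

38 km/h = 10.56 m/s.
The cliff face receives the sound from a moving source: f₁ = f₀ · v/(v − v_e) = 620 × 348/337.44 ≈ 639.4 Hz.
On the return leg the car is a moving observer: f₂ = f₁ · (v + v_e)/v = 639.4 × 358.56/348 ≈ 658.8 Hz.
Beat against the emitted tone: |f₂ − f₀| = 2v_e·f₀/(v − v_e) = 2 × 10.56 × 620/337.44 ≈ 38.8 Hz.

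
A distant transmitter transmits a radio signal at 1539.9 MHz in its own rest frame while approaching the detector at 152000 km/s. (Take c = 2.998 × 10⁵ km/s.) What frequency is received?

β = v/c = 152000/299800 = 0.5070.
Relativistic Doppler for frequency: f' = f₀ · √((1 + β)/(1 − β)).
f' = 1539.9 × √(1.5070/0.4930) = 1539.9 × 1.74838 ≈ 2692.3 MHz.

2692.3 MHz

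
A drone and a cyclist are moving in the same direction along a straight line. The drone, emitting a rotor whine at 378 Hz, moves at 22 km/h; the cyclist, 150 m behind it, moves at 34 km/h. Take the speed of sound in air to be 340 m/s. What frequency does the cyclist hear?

22 km/h = 6.111 m/s; 34 km/h = 9.444 m/s.
The cyclist is behind, so the drone is moving away from it while the cyclist is moving toward the drone.
Both move, so f' = f · (v + v_o)/(v + v_s).
f' = 378 × (340 + 9.444)/(340 + 6.111) = 378 × 349.44/346.11 ≈ 382 Hz.

382 Hz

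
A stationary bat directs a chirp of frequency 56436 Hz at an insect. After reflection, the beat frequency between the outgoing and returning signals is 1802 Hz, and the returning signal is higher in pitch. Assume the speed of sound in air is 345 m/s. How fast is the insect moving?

5.4 m/s

Double Doppler shift off a moving reflector: f₂ = f₀ · (v + u)/(v − u) (u > 0 toward emitter).
Returning signal is higher, so f₂ = f₀ + Δf = 56436 + 1802 = 58238 Hz.
Rearranging, u = v · (f₂ − f₀)/(f₂ + f₀) = 345 × 1802/114674 ≈ 5.4 m/s.
So the insect is moving at 5.4 m/s toward the emitter.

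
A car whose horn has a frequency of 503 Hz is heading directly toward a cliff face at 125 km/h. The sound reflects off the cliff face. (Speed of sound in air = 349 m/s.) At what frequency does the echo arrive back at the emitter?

125 km/h = 34.72 m/s.
The cliff face receives the sound from a moving source: f₁ = f₀ · v/(v − v_e) = 503 × 349/314.28 ≈ 559 Hz.
On the return leg the car is a moving observer: f₂ = f₁ · (v + v_e)/v = 559 × 383.72/349 ≈ 614 Hz.

614 Hz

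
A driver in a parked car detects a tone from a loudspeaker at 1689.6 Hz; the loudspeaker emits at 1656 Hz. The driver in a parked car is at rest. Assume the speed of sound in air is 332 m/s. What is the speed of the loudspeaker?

6.6 m/s

f' > f, so the loudspeaker is approaching.
f' = f · v/(v − v_s) ⇒ v_s = v · |1 − f/f'|.
v_s = 332 × |1 − 1656/1689.6| = 332 × 0.01989 ≈ 6.6 m/s.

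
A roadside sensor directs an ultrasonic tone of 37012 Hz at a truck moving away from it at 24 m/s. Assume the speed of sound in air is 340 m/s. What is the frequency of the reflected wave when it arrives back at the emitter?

The truck first receives the wave as a moving observer: f₁ = f₀ · (v − u)/v = 37012 × (340 − 24)/340 ≈ 34399 Hz.
On reflection it acts as a source moving away from the stationary detector: f₂ = f₁ · v/(v + u) = 34399 × 340/364 ≈ 32131 Hz.

32131 Hz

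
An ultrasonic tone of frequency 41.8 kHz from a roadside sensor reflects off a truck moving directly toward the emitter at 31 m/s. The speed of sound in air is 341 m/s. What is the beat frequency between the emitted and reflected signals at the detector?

The truck first receives the wave as a moving observer: f₁ = f₀ · (v + u)/v = 41.8 × (341 + 31)/341 ≈ 45.60 kHz.
On reflection it acts as a source moving toward the stationary detector: f₂ = f₁ · v/(v − u) = 45.60 × 341/310 ≈ 50.16 kHz.
Beat frequency (with f₀ = 41800 Hz): |f₂ − f₀| = 2u·f₀/(v − u) = 2 × 31 × 41800/310 ≈ 8360 Hz.

8360 Hz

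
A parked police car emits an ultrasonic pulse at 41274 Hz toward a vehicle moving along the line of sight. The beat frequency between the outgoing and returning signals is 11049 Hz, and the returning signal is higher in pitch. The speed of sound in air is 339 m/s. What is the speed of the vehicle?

40 m/s

Double Doppler shift off a moving reflector: f₂ = f₀ · (v + u)/(v − u) (u > 0 toward emitter).
Returning signal is higher, so f₂ = f₀ + Δf = 41274 + 11049 = 52323 Hz.
Rearranging, u = v · (f₂ − f₀)/(f₂ + f₀) = 339 × 11049/93597 ≈ 40 m/s.
So the vehicle is moving at 40 m/s toward the emitter.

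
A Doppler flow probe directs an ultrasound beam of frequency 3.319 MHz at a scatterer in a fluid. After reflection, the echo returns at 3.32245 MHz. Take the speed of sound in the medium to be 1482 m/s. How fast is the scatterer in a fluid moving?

Double Doppler shift off a moving reflector: f₂ = f₀ · (v + u)/(v − u) (u > 0 toward emitter).
Rearranging, u = v · (f₂ − f₀)/(f₂ + f₀) = 1482 × 0.00345/6.64145 ≈ 0.77 m/s.
So the scatterer in a fluid is moving at 0.77 m/s toward the emitter.

0.77 m/s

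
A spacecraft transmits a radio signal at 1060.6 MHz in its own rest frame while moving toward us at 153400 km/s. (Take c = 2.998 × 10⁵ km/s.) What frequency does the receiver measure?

β = v/c = 153400/299800 = 0.5117.
Relativistic Doppler for frequency: f' = f₀ · √((1 + β)/(1 − β)).
f' = 1060.6 × √(1.5117/0.4883) = 1060.6 × 1.75944 ≈ 1866.1 MHz.

1866.1 MHz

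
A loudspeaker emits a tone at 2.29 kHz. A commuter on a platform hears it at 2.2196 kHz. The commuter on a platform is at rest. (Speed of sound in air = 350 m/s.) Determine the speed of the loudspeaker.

11.1 m/s

f' < f, so the loudspeaker is receding.
f' = f · v/(v + v_s) ⇒ v_s = v · |1 − f/f'|.
v_s = 350 × |1 − 2.29/2.2196| = 350 × 0.03172 ≈ 11.1 m/s.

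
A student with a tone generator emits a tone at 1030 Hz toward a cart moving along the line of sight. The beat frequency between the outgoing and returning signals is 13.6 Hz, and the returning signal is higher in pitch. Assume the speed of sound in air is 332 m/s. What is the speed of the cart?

Double Doppler shift off a moving reflector: f₂ = f₀ · (v + u)/(v − u) (u > 0 toward emitter).
Returning signal is higher, so f₂ = f₀ + Δf = 1030 + 13.6 = 1043.6 Hz.
Rearranging, u = v · (f₂ − f₀)/(f₂ + f₀) = 332 × 13.6/2073.6 ≈ 2.18 m/s.
So the cart is moving at 2.18 m/s toward the emitter.

2.18 m/s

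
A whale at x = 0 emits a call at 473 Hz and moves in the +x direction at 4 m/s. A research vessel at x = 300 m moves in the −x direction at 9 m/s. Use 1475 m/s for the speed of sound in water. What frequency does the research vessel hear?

477 Hz

The observer lies on the +x side, so the source is heading toward the observer and the observer is heading toward the source.
Both move, so f' = f · (v + v_o)/(v − v_s).
f' = 473 × (1475 + 9)/(1475 − 4) = 473 × 1484/1471 ≈ 477 Hz.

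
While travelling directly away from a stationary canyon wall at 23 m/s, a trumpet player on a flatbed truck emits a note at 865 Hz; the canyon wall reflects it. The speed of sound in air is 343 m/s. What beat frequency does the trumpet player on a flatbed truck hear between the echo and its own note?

109 Hz

The canyon wall receives the sound from a moving source: f₁ = f₀ · v/(v + v_e) = 865 × 343/366 ≈ 810.6 Hz.
On the return leg the trumpet player on a flatbed truck is a moving observer: f₂ = f₁ · (v − v_e)/v = 810.6 × 320/343 ≈ 756.3 Hz.
Equivalently f₂ = f₀ · (v − v_e)/(v + v_e).
Beat against the emitted tone: |f₂ − f₀| = 2v_e·f₀/(v + v_e) = 2 × 23 × 865/366 ≈ 109 Hz.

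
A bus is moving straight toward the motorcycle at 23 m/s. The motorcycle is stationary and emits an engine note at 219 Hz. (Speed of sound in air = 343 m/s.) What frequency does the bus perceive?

Only the observer moves, toward the source, so f' = f · (v + v_o)/v.
f' = 219 × (343 + 23)/343 = 219 × 366/343 ≈ 234 Hz.

234 Hz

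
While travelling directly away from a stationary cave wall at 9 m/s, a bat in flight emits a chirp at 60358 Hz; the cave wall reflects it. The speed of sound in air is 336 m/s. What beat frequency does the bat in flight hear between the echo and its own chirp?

The cave wall receives the sound from a moving source: f₁ = f₀ · v/(v + v_e) = 60358 × 336/345 ≈ 58783 Hz.
On the return leg the bat in flight is a moving observer: f₂ = f₁ · (v − v_e)/v = 58783 × 327/336 ≈ 57209 Hz.
Beat against the emitted tone: |f₂ − f₀| = 2v_e·f₀/(v + v_e) = 2 × 9 × 60358/345 ≈ 3149 Hz.

3149 Hz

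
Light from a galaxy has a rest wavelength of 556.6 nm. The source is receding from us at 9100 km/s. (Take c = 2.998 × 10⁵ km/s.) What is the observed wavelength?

573.8 nm

β = v/c = 9100/299800 = 0.0304.
Relativistic Doppler for wavelength: λ' = λ₀ · √((1 + β)/(1 − β)).
λ' = 556.6 × √(1.0304/0.9696) = 556.6 × 1.03083 ≈ 573.8 nm.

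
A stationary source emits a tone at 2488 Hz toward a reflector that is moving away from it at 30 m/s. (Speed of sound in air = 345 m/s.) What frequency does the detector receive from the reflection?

The reflector first receives the wave as a moving observer: f₁ = f₀ · (v − u)/v = 2488 × (345 − 30)/345 ≈ 2272 Hz.
The reflection then acts as a moving source: f₂ = f₁ · v/(v + u) ≈ 2090 Hz.
Equivalently f₂ = f₀ · (v − u)/(v + u).

2090 Hz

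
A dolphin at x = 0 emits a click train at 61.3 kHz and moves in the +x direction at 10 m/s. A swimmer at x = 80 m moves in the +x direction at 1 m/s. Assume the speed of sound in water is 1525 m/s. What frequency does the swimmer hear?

The observer lies on the +x side, so the source is heading toward the observer and the observer is heading away from the source.
With source approaching and observer receding, f' = f · (v − v_o)/(v − v_s).
f' = 61.3 × (1525 − 1)/(1525 − 10) = 61.3 × 1524/1515 ≈ 61.7 kHz.

61.7 kHz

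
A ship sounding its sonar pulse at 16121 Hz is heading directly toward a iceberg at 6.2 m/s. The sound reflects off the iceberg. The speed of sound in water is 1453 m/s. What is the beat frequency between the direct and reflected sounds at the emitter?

138 Hz

The iceberg receives the sound from a moving source: f₁ = f₀ · v/(v − v_e) = 16121 × 1453/1446.8 ≈ 16190.1 Hz.
On the return leg the ship is a moving observer: f₂ = f₁ · (v + v_e)/v = 16190.1 × 1459.2/1453 ≈ 16259.2 Hz.
Equivalently f₂ = f₀ · (v + v_e)/(v − v_e).
Beat against the emitted tone: |f₂ − f₀| = 2v_e·f₀/(v − v_e) = 2 × 6.2 × 16121/1446.8 ≈ 138 Hz.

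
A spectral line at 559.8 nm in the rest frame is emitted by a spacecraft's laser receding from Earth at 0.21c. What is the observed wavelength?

Relativistic Doppler for wavelength: λ' = λ₀ · √((1 + β)/(1 − β)).
λ' = 559.8 × √(1.2100/0.7900) = 559.8 × 1.23760 ≈ 692.8 nm.

692.8 nm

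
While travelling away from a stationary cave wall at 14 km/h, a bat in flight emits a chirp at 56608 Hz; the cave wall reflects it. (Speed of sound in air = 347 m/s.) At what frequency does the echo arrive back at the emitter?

14 km/h = 3.889 m/s.
The cave wall receives the sound from a moving source: f₁ = f₀ · v/(v + v_e) = 56608 × 347/350.89 ≈ 55981 Hz.
On the return leg the bat in flight is a moving observer: f₂ = f₁ · (v − v_e)/v = 55981 × 343.11/347 ≈ 55353 Hz.

55353 Hz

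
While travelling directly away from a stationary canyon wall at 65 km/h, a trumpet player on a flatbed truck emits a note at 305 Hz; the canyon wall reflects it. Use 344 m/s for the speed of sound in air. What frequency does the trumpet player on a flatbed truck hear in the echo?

275 Hz

65 km/h = 18.06 m/s.
The canyon wall receives the sound from a moving source: f₁ = f₀ · v/(v + v_e) = 305 × 344/362.06 ≈ 290 Hz.
On the return leg the trumpet player on a flatbed truck is a moving observer: f₂ = f₁ · (v − v_e)/v = 290 × 325.94/344 ≈ 275 Hz.
Equivalently f₂ = f₀ · (v − v_e)/(v + v_e).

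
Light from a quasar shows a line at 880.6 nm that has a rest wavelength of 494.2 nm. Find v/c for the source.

0.521c

λ'/λ₀ = 1.7819 > 1 (redshift), so the source is receding.
λ'/λ₀ = √((1 + β)/(1 − β)) for a receding source ⇒ β = (r² − 1)/(r² + 1) with r = λ'/λ₀.
β = (3.1751 − 1)/(3.1751 + 1) ≈ 0.521.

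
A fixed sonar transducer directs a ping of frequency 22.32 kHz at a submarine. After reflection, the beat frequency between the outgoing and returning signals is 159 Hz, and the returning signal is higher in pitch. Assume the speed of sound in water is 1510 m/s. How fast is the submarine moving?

Double Doppler shift off a moving reflector: f₂ = f₀ · (v + u)/(v − u) (u > 0 toward emitter).
Returning signal is higher, so f₂ = f₀ + Δf = 22320 + 159 = 22479 Hz.
Rearranging, u = v · (f₂ − f₀)/(f₂ + f₀) = 1510 × 159/44799 ≈ 5.4 m/s.
So the submarine is moving at 5.4 m/s toward the emitter.

5.4 m/s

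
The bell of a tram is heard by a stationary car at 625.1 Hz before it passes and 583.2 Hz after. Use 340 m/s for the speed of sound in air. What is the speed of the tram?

f₁/f₂ = (v + v_s)/(v − v_s), so v_s = v · (f₁ − f₂)/(f₁ + f₂).
v_s = 340 × (625.1 − 583.2)/(625.1 + 583.2) = 340 × 41.9/1208.3 ≈ 11.8 m/s.

11.8 m/s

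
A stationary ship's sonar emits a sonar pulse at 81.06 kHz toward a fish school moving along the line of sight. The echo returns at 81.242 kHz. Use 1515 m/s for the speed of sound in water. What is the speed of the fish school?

1.70 m/s

Double Doppler shift off a moving reflector: f₂ = f₀ · (v + u)/(v − u) (u > 0 toward emitter).
Rearranging, u = v · (f₂ − f₀)/(f₂ + f₀) = 1515 × 0.182/162.302 ≈ 1.70 m/s.
So the fish school is moving at 1.70 m/s toward the emitter.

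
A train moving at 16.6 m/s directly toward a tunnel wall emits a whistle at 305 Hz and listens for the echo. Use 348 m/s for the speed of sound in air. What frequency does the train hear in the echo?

336 Hz

The tunnel wall receives the sound from a moving source: f₁ = f₀ · v/(v − v_e) = 305 × 348/331.4 ≈ 320 Hz.
On the return leg the train is a moving observer: f₂ = f₁ · (v + v_e)/v = 320 × 364.6/348 ≈ 336 Hz.
Equivalently f₂ = f₀ · (v + v_e)/(v − v_e).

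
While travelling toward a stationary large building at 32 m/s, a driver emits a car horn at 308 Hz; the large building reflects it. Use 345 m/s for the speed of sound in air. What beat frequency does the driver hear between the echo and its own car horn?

The large building receives the sound from a moving source: f₁ = f₀ · v/(v − v_e) = 308 × 345/313 ≈ 339.5 Hz.
On the return leg the driver is a moving observer: f₂ = f₁ · (v + v_e)/v = 339.5 × 377/345 ≈ 371.0 Hz.
Beat against the emitted tone: |f₂ − f₀| = 2v_e·f₀/(v − v_e) = 2 × 32 × 308/313 ≈ 63 Hz.

63 Hz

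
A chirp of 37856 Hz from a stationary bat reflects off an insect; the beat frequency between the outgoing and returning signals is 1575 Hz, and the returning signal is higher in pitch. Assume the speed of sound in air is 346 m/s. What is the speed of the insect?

7.1 m/s

Double Doppler shift off a moving reflector: f₂ = f₀ · (v + u)/(v − u) (u > 0 toward emitter).
Returning signal is higher, so f₂ = f₀ + Δf = 37856 + 1575 = 39431 Hz.
Rearranging, u = v · (f₂ − f₀)/(f₂ + f₀) = 346 × 1575/77287 ≈ 7.1 m/s.
So the insect is moving at 7.1 m/s toward the emitter.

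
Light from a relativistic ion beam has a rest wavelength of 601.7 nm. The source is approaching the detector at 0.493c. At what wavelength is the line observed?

350.6 nm

Relativistic Doppler for wavelength: λ' = λ₀ · √((1 − β)/(1 + β)).
λ' = 601.7 × √(0.5070/1.4930) = 601.7 × 0.58274 ≈ 350.6 nm.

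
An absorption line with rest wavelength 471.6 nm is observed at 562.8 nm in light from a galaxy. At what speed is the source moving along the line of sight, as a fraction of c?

λ'/λ₀ = 1.1934 > 1 (redshift), so the source is receding.
λ'/λ₀ = √((1 + β)/(1 − β)) for a receding source ⇒ β = (r² − 1)/(r² + 1) with r = λ'/λ₀.
β = (1.4242 − 1)/(1.4242 + 1) ≈ 0.175.

0.175c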